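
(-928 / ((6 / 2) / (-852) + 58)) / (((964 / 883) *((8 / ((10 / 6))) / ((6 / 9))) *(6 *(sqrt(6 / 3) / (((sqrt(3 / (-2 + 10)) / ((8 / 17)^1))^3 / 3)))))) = -44661552805 *sqrt(3) / 438996160512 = -0.18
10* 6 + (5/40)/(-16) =7679/128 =59.99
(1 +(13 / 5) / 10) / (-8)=-63 / 400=-0.16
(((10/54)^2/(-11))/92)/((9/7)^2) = -1225/59757588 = -0.00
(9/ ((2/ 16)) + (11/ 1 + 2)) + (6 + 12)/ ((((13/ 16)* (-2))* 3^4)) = 84.86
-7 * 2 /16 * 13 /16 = -91 /128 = -0.71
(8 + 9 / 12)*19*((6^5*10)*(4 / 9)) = 5745600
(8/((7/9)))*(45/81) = 40/7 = 5.71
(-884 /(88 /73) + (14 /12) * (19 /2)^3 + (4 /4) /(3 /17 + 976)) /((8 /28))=16373635747 /17524320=934.34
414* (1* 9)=3726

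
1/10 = 0.10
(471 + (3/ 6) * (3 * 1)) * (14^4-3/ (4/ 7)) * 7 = 1016348445/ 8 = 127043555.62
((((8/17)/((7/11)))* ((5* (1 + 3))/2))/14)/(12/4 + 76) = 440/65807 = 0.01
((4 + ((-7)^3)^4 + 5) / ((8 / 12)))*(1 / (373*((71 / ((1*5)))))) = 3919860.06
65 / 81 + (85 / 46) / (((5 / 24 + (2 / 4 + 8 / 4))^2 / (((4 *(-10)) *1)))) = -2919953 / 314847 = -9.27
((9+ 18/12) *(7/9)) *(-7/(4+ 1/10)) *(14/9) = -24010/1107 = -21.69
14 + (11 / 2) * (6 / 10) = 173 / 10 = 17.30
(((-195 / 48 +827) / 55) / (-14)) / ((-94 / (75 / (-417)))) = -855 / 418112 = -0.00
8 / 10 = 4 / 5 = 0.80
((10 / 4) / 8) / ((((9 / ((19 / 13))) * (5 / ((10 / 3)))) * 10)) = 19 / 5616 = 0.00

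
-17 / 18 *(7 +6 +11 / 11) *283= -33677 / 9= -3741.89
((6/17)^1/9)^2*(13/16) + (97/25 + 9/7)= 9407491/1820700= 5.17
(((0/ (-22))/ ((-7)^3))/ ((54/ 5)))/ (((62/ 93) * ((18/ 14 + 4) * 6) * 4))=0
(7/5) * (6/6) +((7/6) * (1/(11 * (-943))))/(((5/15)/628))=61621/51865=1.19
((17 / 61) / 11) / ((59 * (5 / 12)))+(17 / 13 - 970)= -968.69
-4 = -4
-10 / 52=-5 / 26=-0.19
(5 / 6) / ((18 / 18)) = 5 / 6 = 0.83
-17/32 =-0.53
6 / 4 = 3 / 2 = 1.50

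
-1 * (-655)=655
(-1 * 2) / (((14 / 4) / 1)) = -4 / 7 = -0.57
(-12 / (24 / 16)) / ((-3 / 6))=16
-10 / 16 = -5 / 8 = -0.62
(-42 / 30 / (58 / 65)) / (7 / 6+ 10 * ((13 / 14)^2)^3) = -513890832 / 2481785867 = -0.21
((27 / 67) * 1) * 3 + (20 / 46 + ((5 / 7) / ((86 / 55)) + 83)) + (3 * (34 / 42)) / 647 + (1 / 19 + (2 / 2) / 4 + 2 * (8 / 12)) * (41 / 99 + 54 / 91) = 7639578270330299 / 88061648046372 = 86.75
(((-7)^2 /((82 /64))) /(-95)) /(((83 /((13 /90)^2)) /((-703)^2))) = -1723176728 /34455375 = -50.01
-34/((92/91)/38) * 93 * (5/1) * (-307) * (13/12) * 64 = 290922508240/23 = 12648804706.09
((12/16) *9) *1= 27/4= 6.75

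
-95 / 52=-1.83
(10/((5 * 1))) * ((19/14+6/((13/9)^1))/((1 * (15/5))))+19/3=2732/273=10.01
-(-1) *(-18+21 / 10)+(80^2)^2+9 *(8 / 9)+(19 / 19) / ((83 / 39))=33996793833 / 830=40959992.57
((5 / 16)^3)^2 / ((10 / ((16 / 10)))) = 625 / 4194304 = 0.00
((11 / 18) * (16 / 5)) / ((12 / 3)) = 0.49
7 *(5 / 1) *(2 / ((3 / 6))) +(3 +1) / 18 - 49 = 821 / 9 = 91.22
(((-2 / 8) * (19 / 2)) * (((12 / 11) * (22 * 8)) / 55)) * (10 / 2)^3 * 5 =-57000 / 11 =-5181.82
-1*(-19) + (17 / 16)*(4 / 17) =19.25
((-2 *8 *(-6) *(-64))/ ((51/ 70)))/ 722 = -71680/ 6137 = -11.68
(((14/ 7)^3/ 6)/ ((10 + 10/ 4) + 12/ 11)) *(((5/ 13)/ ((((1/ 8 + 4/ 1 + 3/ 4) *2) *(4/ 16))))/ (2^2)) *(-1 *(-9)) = 1760/ 50531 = 0.03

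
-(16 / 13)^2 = -256 / 169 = -1.51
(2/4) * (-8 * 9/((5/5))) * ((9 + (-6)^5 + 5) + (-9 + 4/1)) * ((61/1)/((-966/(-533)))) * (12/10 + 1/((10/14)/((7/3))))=33838815114/805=42035795.17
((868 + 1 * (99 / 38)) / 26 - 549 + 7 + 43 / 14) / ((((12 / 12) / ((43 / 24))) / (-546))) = 150312907 / 304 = 494450.35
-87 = -87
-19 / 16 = -1.19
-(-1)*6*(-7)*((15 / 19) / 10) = -63 / 19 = -3.32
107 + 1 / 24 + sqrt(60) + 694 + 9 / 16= 2*sqrt(15) + 38477 / 48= 809.35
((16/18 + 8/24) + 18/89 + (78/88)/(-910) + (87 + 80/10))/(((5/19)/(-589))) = -2662165182107/12335400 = -215815.07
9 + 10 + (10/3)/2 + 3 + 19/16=24.85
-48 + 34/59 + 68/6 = -6388/177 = -36.09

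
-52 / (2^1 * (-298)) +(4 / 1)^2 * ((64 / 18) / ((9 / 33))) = 839519 / 4023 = 208.68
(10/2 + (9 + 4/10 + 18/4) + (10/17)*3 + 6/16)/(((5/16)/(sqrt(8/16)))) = 14307*sqrt(2)/425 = 47.61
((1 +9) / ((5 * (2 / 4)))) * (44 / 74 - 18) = -2576 / 37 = -69.62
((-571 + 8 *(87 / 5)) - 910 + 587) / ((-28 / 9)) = 16983 / 70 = 242.61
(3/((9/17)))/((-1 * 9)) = -17/27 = -0.63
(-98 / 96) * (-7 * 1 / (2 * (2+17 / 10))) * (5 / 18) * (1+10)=94325 / 31968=2.95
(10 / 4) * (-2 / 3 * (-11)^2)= -605 / 3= -201.67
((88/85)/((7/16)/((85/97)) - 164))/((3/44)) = -61952/667083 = -0.09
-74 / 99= -0.75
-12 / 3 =-4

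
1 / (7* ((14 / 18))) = 9 / 49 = 0.18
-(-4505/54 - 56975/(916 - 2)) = 1798555/12339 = 145.76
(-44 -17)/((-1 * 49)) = 61/49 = 1.24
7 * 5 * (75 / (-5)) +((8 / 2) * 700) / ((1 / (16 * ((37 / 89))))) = 1610875 / 89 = 18099.72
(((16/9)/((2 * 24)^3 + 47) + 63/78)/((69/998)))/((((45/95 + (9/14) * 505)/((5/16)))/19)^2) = 1665826336297779425/427528010583946404288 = 0.00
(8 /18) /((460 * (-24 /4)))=-1 /6210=-0.00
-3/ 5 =-0.60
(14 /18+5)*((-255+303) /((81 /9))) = 832 /27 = 30.81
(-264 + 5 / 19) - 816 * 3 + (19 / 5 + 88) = -248894 / 95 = -2619.94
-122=-122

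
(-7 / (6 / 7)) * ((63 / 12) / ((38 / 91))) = -102.67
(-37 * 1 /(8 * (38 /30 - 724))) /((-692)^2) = 15 /1122457216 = 0.00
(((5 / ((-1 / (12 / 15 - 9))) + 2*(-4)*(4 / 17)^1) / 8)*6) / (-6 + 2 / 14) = -13965 / 2788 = -5.01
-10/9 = -1.11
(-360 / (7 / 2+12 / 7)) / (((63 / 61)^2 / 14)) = -906.18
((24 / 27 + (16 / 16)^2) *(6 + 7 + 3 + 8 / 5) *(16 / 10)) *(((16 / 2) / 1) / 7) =60.79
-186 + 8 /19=-3526 /19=-185.58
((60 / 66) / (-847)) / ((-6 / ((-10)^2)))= 500 / 27951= 0.02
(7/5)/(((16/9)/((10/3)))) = 21/8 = 2.62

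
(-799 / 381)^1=-799 / 381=-2.10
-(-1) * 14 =14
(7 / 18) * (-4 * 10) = -140 / 9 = -15.56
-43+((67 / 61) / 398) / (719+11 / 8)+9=-34.00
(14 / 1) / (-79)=-14 / 79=-0.18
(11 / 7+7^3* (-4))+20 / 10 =-9579 / 7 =-1368.43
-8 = -8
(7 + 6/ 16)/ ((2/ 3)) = 177/ 16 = 11.06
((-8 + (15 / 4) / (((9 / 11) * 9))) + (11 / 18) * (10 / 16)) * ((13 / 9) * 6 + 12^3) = -7999955 / 648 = -12345.61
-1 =-1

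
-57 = -57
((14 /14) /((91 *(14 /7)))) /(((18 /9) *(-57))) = -1 /20748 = -0.00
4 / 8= 1 / 2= 0.50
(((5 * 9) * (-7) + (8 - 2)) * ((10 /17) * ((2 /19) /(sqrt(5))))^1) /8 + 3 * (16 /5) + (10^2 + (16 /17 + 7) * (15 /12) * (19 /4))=213181 /1360 - 309 * sqrt(5) /646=155.68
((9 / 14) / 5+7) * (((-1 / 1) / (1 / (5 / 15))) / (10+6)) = -499 / 3360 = -0.15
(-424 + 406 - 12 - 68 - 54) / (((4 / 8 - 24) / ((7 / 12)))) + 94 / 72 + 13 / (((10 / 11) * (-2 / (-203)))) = 3080558 / 2115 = 1456.53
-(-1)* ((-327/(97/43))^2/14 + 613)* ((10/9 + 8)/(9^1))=11416850119/5334903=2140.03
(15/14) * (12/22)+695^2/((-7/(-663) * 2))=3522701415/154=22874684.51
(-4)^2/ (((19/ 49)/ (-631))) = -494704/ 19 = -26037.05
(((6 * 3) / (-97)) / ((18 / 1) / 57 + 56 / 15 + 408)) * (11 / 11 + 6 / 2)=-10260 / 5695549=-0.00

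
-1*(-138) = 138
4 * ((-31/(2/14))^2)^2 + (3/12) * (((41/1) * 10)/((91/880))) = 8869496675.21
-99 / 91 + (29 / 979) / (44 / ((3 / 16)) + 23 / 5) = -347809884 / 319740421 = -1.09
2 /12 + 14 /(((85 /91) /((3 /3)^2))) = 7729 /510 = 15.15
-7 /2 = -3.50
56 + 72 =128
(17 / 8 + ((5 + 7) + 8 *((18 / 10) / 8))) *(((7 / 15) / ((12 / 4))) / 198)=4459 / 356400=0.01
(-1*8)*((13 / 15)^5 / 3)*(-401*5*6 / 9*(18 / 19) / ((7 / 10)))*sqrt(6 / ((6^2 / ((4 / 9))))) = 9528863552*sqrt(6) / 36358875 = 641.96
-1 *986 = -986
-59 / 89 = -0.66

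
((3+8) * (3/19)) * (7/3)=77/19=4.05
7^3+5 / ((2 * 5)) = 687 / 2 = 343.50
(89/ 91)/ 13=89/ 1183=0.08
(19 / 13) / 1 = 19 / 13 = 1.46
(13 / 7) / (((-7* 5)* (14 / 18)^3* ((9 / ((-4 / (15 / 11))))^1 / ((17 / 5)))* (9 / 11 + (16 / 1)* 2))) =2888028 / 758415875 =0.00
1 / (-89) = -1 / 89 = -0.01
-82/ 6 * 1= -41/ 3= -13.67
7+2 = 9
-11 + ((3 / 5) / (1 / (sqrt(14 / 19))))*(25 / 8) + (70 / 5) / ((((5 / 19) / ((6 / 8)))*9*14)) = -641 / 60 + 15*sqrt(266) / 152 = -9.07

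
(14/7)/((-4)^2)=1/8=0.12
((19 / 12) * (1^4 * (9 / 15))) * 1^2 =19 / 20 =0.95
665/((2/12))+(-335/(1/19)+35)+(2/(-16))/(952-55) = -16791841/7176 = -2340.00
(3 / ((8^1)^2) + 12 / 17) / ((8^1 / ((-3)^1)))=-2457 / 8704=-0.28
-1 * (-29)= 29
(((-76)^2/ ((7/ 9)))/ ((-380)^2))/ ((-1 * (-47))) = 0.00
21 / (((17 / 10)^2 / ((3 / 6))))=3.63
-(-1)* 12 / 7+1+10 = 89 / 7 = 12.71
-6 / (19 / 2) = -12 / 19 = -0.63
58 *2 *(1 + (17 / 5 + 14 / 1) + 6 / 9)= 2211.73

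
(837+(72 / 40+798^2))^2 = 10164708509796 / 25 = 406588340391.84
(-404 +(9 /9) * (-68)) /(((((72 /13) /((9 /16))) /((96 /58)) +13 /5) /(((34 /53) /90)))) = -104312 /265053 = -0.39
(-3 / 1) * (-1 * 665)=1995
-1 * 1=-1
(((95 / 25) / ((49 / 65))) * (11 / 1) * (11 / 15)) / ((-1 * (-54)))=29887 / 39690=0.75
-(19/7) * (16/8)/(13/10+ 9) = -380/721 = -0.53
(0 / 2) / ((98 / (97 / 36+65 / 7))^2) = 0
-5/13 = -0.38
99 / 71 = 1.39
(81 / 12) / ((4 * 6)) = 9 / 32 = 0.28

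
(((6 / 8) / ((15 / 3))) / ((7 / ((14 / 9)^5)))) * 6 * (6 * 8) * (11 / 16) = 422576 / 10935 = 38.64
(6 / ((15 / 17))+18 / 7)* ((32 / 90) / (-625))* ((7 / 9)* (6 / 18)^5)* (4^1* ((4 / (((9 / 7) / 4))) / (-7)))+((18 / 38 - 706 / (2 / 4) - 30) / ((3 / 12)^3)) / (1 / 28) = -135852617117618432 / 52590515625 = -2583215.16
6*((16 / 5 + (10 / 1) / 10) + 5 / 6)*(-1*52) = -7852 / 5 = -1570.40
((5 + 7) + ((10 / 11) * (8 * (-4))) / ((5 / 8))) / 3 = -380 / 33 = -11.52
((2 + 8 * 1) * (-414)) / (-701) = 4140 / 701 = 5.91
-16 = -16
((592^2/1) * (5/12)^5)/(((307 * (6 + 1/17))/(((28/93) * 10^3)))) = 712.42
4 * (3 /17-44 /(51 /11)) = -37.25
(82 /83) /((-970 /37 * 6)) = -1517 /241530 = -0.01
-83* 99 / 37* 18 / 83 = -48.16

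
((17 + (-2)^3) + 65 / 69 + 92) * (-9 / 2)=-10551 / 23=-458.74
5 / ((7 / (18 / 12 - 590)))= -420.36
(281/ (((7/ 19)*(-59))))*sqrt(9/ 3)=-5339*sqrt(3)/ 413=-22.39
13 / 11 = 1.18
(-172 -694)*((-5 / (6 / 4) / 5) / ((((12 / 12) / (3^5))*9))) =15588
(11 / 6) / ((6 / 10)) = 55 / 18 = 3.06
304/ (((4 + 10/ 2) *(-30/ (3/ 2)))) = -76/ 45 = -1.69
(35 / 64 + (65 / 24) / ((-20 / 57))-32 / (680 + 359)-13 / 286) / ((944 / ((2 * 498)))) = -1320120063 / 172623616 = -7.65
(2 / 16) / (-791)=-1 / 6328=-0.00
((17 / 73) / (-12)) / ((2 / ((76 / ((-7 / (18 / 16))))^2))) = -165699 / 114464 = -1.45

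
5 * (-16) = -80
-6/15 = -2/5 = -0.40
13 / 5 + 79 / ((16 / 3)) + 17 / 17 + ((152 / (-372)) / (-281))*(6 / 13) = 166813019 / 9059440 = 18.41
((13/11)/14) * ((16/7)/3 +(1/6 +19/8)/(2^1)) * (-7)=-1.20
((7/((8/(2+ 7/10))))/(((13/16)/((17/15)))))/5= 1071/1625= 0.66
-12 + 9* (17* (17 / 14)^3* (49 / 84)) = 231747 / 1568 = 147.80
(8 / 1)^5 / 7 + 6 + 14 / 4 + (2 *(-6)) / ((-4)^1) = 65711 / 14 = 4693.64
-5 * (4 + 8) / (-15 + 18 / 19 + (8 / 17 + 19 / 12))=232560 / 46507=5.00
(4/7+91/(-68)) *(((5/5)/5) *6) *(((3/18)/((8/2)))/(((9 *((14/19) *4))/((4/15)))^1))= -1387/3598560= -0.00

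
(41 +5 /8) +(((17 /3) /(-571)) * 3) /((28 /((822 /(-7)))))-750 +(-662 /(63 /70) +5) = -2898456805 /2014488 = -1438.81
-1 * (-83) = 83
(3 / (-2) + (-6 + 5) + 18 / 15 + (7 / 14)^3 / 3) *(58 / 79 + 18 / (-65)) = -88637 / 154050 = -0.58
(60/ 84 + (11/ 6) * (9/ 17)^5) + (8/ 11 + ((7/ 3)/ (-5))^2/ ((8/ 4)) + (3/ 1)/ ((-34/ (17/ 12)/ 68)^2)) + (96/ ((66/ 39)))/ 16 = 2878624832147/ 98396090100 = 29.26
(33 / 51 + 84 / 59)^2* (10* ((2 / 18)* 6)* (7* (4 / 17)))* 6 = 4831600480 / 17102153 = 282.51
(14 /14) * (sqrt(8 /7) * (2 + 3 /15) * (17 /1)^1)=374 * sqrt(14) /35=39.98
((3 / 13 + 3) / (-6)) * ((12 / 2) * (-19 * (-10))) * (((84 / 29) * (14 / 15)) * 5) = -3128160 / 377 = -8297.51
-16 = -16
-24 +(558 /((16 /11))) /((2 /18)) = 27429 /8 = 3428.62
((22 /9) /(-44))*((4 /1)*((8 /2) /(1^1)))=-8 /9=-0.89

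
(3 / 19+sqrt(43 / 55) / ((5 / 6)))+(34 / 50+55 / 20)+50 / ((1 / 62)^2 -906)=6 * sqrt(2365) / 275+23376133671 / 6617059700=4.59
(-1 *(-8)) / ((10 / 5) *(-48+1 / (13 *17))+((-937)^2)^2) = 1768 / 170353333835167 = 0.00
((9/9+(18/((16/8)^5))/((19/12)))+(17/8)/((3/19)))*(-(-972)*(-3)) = -1641465/38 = -43196.45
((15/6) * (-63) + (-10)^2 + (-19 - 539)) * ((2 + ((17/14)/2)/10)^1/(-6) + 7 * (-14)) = 203382127/3360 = 60530.39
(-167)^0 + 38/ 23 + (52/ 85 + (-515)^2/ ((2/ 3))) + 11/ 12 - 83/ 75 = 15555566441/ 39100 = 397840.57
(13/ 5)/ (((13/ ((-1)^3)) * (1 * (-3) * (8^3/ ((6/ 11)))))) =1/ 14080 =0.00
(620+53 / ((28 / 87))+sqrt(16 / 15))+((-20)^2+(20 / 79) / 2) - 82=4 * sqrt(15) / 15+2439405 / 2212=1103.84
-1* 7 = -7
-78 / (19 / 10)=-780 / 19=-41.05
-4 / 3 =-1.33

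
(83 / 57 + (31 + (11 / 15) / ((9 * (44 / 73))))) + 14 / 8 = 176171 / 5130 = 34.34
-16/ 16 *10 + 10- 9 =-9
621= 621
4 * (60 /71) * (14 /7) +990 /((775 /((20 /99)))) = 15448 /2201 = 7.02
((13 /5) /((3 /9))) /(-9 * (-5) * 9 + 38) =39 /2215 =0.02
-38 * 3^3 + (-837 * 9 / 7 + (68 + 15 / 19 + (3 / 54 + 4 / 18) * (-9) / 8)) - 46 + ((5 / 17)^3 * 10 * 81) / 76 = -21739788977 / 10454864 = -2079.39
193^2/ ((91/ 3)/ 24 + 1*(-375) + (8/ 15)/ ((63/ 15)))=-18773496/ 188299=-99.70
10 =10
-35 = -35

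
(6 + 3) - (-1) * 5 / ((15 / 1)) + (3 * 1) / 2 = 65 / 6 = 10.83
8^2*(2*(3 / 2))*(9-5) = 768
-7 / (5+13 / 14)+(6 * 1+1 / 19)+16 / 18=81763 / 14193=5.76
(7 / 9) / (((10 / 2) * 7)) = 1 / 45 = 0.02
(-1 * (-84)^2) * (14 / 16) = -6174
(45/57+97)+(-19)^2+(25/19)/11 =5048/11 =458.91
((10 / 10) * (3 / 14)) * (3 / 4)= 9 / 56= 0.16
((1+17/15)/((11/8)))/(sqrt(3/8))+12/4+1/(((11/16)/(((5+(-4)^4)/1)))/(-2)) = -753.74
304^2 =92416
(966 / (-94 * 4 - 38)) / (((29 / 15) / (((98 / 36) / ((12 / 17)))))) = -29155 / 6264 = -4.65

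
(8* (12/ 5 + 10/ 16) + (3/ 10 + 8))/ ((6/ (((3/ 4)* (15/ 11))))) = 975/ 176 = 5.54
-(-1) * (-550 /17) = -550 /17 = -32.35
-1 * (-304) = 304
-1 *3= -3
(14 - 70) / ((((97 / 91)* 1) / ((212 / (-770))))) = 77168 / 5335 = 14.46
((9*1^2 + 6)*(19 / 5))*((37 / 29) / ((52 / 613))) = 1292817 / 1508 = 857.31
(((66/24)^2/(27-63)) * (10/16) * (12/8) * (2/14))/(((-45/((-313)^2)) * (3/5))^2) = -5806744601405/15676416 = -370412.77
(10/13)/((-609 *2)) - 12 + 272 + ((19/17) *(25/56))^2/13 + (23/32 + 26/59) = 1215015068111/4652058432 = 261.18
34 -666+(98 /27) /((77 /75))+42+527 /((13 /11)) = -180877 /1287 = -140.54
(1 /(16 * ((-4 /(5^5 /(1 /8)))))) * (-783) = 2446875 /8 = 305859.38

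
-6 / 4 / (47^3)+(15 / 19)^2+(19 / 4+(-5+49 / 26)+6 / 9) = 17099459803 / 5846896068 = 2.92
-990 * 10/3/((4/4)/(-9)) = 29700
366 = 366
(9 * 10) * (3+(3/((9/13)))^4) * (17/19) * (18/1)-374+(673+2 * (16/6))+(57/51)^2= 447151420/867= 515745.58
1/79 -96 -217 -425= -58301/79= -737.99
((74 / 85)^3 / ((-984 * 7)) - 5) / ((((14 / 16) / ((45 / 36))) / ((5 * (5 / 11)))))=-480701596 / 29610651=-16.23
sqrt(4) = 2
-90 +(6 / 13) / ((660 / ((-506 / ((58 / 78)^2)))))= -381141 / 4205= -90.64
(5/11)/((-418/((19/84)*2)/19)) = -95/10164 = -0.01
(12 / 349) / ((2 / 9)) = 0.15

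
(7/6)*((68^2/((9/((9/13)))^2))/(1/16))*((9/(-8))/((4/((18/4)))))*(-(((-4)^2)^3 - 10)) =446362812/169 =2641200.07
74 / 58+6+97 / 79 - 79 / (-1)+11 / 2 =426143 / 4582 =93.00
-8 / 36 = -2 / 9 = -0.22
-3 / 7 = -0.43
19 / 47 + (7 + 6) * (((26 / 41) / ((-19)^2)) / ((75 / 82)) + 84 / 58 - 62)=-29033360987 / 36903225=-786.74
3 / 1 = 3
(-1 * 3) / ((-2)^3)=3 / 8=0.38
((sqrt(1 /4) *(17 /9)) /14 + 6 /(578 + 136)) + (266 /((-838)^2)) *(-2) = 56487553 /752103324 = 0.08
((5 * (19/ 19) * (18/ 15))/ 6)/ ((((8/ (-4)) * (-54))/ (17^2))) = 289/ 108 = 2.68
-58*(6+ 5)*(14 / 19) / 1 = -8932 / 19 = -470.11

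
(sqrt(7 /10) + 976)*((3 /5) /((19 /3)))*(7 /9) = 7*sqrt(70) /950 + 6832 /95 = 71.98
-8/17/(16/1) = -1/34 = -0.03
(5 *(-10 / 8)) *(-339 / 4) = 8475 / 16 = 529.69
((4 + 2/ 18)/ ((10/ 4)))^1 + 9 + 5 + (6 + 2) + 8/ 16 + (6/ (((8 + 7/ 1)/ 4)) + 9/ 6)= 1226/ 45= 27.24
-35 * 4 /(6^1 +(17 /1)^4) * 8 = -1120 /83527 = -0.01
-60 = -60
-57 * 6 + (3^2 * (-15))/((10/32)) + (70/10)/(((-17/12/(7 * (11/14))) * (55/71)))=-68772/85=-809.08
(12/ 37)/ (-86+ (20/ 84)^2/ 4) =-21168/ 5612123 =-0.00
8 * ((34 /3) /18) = 136 /27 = 5.04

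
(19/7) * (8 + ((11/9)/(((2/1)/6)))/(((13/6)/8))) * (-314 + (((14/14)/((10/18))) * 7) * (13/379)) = -90320072/4927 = -18331.66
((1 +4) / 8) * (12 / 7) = 15 / 14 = 1.07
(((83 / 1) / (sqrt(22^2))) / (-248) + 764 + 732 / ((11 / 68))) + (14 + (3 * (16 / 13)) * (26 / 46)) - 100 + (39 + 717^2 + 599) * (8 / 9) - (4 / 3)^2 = 174204385153 / 376464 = 462738.50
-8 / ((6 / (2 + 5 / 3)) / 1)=-44 / 9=-4.89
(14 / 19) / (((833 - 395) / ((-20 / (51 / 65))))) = -9100 / 212211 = -0.04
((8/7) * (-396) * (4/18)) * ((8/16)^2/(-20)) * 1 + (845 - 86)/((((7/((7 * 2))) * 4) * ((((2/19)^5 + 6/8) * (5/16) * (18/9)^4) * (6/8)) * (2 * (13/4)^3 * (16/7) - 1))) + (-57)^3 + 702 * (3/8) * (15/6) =-36429577441780317/197415239000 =-184532.75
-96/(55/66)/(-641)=576/3205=0.18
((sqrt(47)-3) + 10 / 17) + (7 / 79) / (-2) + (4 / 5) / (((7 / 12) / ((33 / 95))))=-17680401 / 8930950 + sqrt(47)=4.88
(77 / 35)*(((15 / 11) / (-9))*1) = -1 / 3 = -0.33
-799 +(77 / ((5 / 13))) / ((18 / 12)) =-9983 / 15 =-665.53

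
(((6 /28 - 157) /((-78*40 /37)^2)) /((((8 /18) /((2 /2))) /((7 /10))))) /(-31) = 600991 /536473600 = 0.00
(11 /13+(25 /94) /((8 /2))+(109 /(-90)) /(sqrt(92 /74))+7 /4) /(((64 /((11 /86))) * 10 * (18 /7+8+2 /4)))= 200431 /4170050560 - 8393 * sqrt(1702) /17659584000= 0.00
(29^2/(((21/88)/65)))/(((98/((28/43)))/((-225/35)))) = -144315600/14749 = -9784.77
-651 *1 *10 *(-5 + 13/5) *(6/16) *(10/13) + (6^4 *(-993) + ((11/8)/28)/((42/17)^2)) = -6587499509137/5136768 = -1282421.07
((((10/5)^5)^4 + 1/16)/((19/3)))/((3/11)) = 184549387/304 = 607070.35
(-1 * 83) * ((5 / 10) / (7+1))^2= -83 / 256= -0.32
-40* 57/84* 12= -2280/7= -325.71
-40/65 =-8/13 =-0.62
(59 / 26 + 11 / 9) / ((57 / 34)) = 731 / 351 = 2.08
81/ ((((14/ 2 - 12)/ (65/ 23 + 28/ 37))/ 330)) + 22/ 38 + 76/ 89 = -27561160241/ 1439041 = -19152.45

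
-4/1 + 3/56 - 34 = -2125/56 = -37.95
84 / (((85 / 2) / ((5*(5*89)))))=74760 / 17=4397.65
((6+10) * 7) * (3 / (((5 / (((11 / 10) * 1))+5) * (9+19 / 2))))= 352 / 185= 1.90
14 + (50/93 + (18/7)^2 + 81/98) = 200293/9114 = 21.98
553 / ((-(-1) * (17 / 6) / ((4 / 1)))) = 13272 / 17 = 780.71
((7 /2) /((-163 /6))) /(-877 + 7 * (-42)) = 21 /190873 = 0.00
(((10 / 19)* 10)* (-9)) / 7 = -900 / 133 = -6.77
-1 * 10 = -10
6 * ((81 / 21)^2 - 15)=-36 / 49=-0.73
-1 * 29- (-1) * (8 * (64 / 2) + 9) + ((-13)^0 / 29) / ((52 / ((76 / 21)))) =1868431 / 7917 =236.00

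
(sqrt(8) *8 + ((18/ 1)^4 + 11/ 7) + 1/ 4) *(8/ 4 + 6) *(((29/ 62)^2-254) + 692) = 53904416 *sqrt(2)/ 961 + 4951422137427/ 13454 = 368105350.86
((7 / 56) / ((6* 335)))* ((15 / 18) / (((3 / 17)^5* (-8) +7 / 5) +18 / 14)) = 49694995 / 2574057803328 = 0.00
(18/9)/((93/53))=106/93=1.14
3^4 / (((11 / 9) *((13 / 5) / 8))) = 29160 / 143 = 203.92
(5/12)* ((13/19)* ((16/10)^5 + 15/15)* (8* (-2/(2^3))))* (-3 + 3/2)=466609/47500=9.82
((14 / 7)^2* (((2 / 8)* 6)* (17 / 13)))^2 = 10404 / 169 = 61.56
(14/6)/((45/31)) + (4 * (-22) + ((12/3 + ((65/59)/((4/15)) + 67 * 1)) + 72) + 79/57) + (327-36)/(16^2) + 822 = 34296586517/38741760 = 885.26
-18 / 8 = -9 / 4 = -2.25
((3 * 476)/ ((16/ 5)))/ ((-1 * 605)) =-357/ 484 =-0.74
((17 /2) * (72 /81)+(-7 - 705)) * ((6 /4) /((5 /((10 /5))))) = -1268 /3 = -422.67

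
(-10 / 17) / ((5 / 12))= -24 / 17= -1.41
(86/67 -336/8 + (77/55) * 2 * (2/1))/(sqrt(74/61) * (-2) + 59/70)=34867112/4879409 + 1356320 * sqrt(4514)/4879409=25.82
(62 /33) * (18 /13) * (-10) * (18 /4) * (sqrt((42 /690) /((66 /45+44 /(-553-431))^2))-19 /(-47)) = -318060 /6721-1372680 * sqrt(805) /1917487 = -67.63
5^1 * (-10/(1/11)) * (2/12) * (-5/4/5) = 275/12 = 22.92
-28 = -28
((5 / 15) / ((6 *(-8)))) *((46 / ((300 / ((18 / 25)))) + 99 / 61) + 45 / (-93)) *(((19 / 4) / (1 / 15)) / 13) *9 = -84173553 / 196664000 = -0.43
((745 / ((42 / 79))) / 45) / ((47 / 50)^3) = 735687500 / 19622547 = 37.49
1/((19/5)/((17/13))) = 85/247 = 0.34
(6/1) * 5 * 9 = 270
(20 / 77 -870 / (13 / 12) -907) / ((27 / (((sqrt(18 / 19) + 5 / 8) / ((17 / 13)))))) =-570509* sqrt(38) / 74613 -2852545 / 94248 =-77.40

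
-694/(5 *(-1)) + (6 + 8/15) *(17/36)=38309/270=141.89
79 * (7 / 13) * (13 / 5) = 553 / 5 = 110.60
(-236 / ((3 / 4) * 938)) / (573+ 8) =-472 / 817467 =-0.00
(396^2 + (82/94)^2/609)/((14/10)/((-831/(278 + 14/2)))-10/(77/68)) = -642799955518919/38167735983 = -16841.45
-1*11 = -11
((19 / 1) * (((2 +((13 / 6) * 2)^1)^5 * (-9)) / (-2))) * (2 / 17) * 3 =47045881 / 153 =307489.42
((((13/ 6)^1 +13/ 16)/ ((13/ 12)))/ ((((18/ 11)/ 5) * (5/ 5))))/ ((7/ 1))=605/ 504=1.20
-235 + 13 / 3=-692 / 3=-230.67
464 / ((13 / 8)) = 3712 / 13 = 285.54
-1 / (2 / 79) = -39.50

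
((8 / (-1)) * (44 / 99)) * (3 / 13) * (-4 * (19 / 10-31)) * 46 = -4393.35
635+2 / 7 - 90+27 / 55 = 210124 / 385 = 545.78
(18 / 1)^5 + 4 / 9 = 17006116 / 9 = 1889568.44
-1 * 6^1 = -6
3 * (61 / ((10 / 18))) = 1647 / 5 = 329.40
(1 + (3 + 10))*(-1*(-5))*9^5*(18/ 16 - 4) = -47534445/ 4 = -11883611.25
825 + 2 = 827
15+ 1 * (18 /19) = 15.95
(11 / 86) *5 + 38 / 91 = 8273 / 7826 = 1.06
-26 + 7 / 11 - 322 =-3821 / 11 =-347.36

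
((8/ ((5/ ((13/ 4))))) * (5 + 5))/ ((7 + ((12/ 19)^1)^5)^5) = 372305982753024358146438441121996/ 129222863471116788311114747822265625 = 0.00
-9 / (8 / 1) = -9 / 8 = -1.12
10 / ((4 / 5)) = 25 / 2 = 12.50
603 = 603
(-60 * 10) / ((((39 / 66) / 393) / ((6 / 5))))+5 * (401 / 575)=-715883587 / 1495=-478851.90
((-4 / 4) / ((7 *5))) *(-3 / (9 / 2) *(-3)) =-2 / 35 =-0.06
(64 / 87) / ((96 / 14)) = 28 / 261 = 0.11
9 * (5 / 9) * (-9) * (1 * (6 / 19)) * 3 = -810 / 19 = -42.63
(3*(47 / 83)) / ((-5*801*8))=-47 / 886440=-0.00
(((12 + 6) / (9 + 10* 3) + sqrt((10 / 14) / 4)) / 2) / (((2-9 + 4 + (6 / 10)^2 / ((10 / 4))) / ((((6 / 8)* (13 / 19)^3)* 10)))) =-316875 / 1632442-1373125* sqrt(35) / 45708376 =-0.37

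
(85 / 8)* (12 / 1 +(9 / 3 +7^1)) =935 / 4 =233.75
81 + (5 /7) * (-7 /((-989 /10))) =80159 /989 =81.05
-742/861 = -106/123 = -0.86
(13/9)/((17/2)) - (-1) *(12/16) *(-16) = -11.83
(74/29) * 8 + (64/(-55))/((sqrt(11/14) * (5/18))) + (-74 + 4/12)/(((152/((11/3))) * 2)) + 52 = 5675101/79344 -1152 * sqrt(154)/3025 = 66.80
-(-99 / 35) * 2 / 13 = 198 / 455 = 0.44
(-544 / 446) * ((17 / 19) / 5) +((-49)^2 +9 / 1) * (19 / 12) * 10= 2425139003 / 63555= 38158.12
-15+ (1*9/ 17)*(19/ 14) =-3399/ 238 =-14.28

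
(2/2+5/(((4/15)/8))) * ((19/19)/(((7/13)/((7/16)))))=1963/16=122.69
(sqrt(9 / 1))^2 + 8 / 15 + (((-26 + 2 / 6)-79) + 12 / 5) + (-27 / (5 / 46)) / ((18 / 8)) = -3047 / 15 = -203.13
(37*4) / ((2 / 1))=74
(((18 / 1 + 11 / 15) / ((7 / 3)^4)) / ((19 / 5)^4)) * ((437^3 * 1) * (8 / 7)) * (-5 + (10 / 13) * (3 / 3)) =-5077106595000 / 4151329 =-1223007.52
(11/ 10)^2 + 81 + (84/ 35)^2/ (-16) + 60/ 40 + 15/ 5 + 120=4127/ 20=206.35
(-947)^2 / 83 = 896809 / 83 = 10804.93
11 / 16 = 0.69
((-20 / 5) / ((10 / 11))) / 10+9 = 8.56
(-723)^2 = 522729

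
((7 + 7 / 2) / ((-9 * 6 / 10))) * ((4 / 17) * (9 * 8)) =-560 / 17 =-32.94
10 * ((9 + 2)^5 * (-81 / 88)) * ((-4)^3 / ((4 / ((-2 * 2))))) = -94873680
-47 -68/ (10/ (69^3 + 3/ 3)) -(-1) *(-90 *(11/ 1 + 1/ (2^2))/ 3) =-4468505/ 2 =-2234252.50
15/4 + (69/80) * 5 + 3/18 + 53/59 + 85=266569/2832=94.13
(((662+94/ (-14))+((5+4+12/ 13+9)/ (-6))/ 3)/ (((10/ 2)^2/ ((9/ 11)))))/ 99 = 178606/ 825825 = 0.22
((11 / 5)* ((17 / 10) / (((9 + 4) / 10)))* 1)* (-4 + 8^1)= 748 / 65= 11.51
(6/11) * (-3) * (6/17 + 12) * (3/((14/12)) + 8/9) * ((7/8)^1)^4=-3925635/95744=-41.00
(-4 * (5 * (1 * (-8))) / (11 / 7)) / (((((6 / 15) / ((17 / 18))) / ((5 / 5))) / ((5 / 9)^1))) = 119000 / 891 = 133.56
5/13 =0.38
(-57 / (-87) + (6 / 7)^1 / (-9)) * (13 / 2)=4433 / 1218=3.64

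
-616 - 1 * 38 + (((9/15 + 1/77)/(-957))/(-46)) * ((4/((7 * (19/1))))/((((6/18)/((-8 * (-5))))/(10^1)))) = -49140356158/75138217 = -654.00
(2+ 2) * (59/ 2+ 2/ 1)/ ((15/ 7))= 294/ 5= 58.80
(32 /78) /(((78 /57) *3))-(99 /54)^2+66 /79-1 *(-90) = 42091345 /480636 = 87.57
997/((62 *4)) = 997/248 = 4.02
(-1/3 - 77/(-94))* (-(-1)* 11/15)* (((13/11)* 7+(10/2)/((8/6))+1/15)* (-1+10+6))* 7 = 7651861/16920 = 452.24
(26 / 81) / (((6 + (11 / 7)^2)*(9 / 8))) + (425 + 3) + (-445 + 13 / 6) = -8954821 / 605070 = -14.80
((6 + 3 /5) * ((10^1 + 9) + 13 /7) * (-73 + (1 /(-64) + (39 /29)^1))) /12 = -15259409 /18560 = -822.17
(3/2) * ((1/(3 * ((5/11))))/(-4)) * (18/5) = -99/100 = -0.99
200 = 200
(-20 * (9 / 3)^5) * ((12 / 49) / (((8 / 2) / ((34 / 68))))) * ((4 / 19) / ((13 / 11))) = -320760 / 12103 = -26.50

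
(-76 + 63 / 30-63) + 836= 6991 / 10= 699.10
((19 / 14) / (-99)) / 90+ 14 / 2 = 873161 / 124740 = 7.00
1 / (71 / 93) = 93 / 71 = 1.31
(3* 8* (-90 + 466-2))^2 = 80568576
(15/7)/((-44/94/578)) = -203745/77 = -2646.04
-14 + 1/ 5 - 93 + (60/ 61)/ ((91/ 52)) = -226818/ 2135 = -106.24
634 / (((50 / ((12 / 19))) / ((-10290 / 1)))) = -7828632 / 95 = -82406.65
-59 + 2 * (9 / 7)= -395 / 7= -56.43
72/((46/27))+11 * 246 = 63210/23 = 2748.26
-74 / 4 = -18.50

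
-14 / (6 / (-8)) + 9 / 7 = 419 / 21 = 19.95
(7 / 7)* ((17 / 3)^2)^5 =2015993900449 / 59049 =34141033.73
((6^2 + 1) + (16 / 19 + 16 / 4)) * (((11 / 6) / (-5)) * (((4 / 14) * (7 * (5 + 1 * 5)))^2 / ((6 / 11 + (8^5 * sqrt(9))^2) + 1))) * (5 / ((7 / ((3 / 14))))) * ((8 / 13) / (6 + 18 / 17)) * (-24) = 261650400 / 1286554232497079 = 0.00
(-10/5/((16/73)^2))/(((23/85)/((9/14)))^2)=-3118664025/13271552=-234.99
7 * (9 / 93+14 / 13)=3311 / 403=8.22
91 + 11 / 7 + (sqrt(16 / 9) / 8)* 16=2000 / 21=95.24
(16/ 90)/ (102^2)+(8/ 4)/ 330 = 0.01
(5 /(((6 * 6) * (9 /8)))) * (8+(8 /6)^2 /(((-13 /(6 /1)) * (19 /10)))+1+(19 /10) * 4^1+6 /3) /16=67313 /480168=0.14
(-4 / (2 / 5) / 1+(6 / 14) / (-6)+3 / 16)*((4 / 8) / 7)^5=-1107 / 60236288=-0.00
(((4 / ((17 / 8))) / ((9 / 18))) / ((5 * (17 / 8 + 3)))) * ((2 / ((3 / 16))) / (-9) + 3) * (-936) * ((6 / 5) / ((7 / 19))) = -14163968 / 17425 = -812.85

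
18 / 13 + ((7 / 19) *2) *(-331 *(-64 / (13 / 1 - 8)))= 3857198 / 1235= 3123.24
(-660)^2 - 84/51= 7405172/17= 435598.35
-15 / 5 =-3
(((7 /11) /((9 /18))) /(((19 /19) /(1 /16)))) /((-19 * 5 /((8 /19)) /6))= -0.00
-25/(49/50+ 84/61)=-76250/7189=-10.61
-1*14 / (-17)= 14 / 17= 0.82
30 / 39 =10 / 13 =0.77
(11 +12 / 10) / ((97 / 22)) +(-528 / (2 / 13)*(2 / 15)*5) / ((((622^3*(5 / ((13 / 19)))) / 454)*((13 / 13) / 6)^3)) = 731619340694 / 277189328665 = 2.64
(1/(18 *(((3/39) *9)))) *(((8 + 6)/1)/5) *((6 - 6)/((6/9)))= 0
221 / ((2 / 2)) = 221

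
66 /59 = 1.12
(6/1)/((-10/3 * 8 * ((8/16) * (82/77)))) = -693/1640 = -0.42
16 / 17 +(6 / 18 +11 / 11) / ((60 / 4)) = 788 / 765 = 1.03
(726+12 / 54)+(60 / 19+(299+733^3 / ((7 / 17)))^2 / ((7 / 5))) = 38325521835377130630152 / 58653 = 653428159435615068.80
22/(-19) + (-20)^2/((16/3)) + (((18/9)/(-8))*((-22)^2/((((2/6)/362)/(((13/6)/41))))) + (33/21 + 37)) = -37253838/5453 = -6831.81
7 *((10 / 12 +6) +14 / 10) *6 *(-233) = -402857 / 5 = -80571.40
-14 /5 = -2.80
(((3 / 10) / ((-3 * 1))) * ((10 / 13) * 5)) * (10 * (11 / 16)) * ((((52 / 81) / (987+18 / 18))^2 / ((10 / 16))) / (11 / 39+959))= -55 / 29537035884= -0.00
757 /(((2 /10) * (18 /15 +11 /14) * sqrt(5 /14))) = 52990 * sqrt(70) /139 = 3189.54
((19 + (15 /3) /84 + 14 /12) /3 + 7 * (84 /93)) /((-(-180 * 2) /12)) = 102061 /234360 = 0.44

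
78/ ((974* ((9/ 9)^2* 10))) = 39/ 4870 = 0.01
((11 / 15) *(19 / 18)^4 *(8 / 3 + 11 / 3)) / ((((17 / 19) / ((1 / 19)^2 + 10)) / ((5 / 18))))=5176480441 / 289103904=17.91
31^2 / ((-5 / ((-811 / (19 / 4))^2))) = -10113118096 / 1805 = -5602835.51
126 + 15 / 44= 5559 / 44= 126.34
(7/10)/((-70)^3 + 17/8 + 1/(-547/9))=-15316/7504793865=-0.00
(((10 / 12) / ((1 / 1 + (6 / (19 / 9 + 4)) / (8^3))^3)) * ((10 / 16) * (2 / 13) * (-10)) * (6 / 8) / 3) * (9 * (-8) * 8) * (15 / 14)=31402229760000000 / 255473225556913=122.92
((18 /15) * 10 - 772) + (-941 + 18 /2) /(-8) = -1287 /2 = -643.50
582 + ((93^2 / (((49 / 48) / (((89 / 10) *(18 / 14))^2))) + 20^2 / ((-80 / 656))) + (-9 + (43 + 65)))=1106780.17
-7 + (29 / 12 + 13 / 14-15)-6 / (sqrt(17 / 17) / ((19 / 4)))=-3961 / 84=-47.15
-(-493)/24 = 493/24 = 20.54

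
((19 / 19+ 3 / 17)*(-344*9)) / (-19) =191.70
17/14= 1.21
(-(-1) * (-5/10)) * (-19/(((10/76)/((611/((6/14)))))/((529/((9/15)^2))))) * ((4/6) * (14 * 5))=7058544309.88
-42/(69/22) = -308/23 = -13.39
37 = 37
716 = 716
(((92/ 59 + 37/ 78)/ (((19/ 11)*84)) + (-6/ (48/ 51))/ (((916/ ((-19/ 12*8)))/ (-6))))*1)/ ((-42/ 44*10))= 136095553/ 2522936052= 0.05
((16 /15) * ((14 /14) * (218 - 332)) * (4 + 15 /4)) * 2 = -9424 /5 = -1884.80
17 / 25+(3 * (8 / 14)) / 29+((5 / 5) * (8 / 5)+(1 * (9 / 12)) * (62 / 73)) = 2205141 / 740950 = 2.98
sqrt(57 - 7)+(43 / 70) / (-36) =-43 / 2520+5 * sqrt(2) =7.05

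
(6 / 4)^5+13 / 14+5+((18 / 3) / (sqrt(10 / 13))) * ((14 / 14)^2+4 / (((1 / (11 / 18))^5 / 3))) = 3029 / 224+63703 * sqrt(130) / 52488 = 27.36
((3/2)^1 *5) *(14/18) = 5.83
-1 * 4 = -4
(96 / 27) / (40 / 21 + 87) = 224 / 5601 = 0.04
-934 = -934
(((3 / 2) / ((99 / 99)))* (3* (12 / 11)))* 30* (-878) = -1422360 / 11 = -129305.45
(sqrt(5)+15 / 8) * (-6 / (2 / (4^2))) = -48 * sqrt(5) -90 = -197.33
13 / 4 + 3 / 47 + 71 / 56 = 12059 / 2632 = 4.58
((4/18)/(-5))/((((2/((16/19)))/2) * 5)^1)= -32/4275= -0.01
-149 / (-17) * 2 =298 / 17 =17.53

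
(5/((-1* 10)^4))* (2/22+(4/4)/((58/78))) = 229/319000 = 0.00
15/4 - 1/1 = 11/4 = 2.75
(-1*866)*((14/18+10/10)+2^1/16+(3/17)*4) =-1382569/612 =-2259.10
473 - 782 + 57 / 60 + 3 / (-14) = -43157 / 140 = -308.26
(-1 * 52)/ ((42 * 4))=-13/ 42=-0.31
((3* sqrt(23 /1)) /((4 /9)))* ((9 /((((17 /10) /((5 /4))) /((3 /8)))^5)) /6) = 192216796875* sqrt(23) /11910623789056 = 0.08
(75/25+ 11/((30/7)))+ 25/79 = 13943/2370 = 5.88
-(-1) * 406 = 406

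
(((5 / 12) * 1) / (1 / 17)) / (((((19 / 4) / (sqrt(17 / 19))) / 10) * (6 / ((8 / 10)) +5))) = 68 * sqrt(323) / 1083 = 1.13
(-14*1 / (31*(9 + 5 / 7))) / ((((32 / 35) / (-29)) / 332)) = 4128005 / 8432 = 489.56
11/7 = 1.57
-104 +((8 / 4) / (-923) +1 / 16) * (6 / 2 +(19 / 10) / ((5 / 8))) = -38262259 / 369200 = -103.64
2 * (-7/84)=-0.17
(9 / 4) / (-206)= -9 / 824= -0.01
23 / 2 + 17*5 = 193 / 2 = 96.50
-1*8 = -8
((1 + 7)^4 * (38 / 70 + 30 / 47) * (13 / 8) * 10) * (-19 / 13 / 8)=-14362.84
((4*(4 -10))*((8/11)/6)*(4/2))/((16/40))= -160/11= -14.55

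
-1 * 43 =-43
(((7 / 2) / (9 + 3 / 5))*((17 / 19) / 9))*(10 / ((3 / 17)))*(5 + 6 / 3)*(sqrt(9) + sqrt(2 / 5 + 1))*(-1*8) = -481.14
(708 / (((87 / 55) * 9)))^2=168480400 / 68121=2473.25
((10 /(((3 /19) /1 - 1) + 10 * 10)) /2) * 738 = 11685 /314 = 37.21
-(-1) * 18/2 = 9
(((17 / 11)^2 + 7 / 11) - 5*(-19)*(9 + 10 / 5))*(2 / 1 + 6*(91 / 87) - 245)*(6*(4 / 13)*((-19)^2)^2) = -2722846221895560 / 45617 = -59689287368.65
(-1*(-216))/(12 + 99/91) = 16.50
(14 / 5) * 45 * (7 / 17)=882 / 17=51.88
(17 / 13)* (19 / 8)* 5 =1615 / 104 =15.53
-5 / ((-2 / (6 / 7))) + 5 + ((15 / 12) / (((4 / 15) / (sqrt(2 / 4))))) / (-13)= 50 / 7-75 *sqrt(2) / 416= 6.89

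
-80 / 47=-1.70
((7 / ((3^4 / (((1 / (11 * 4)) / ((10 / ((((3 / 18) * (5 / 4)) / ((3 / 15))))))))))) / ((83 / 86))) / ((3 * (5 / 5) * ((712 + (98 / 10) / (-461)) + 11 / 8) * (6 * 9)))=3469025 / 1891114904133576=0.00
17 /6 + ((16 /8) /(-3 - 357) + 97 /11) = 23059 /1980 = 11.65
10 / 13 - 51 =-50.23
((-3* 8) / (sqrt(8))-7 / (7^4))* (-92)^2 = -50784* sqrt(2)-8464 / 343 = -71844.10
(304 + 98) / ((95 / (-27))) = -114.25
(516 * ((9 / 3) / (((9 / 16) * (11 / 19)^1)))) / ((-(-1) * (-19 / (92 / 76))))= -63296 / 209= -302.85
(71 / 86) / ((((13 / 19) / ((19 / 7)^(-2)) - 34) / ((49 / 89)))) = -170471 / 10861026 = -0.02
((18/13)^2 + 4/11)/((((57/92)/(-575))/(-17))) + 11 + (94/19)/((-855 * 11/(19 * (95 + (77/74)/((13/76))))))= 235202249917/6534385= 35994.55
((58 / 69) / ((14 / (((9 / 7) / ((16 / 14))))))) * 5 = 435 / 1288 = 0.34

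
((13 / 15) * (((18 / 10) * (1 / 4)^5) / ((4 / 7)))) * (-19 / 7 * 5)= -741 / 20480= -0.04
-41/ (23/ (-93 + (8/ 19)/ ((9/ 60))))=210781/ 1311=160.78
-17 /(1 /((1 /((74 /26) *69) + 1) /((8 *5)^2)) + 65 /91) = -152677 /14303215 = -0.01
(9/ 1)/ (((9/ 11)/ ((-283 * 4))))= -12452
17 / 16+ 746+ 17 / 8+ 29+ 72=13603 / 16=850.19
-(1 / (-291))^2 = -1 / 84681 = -0.00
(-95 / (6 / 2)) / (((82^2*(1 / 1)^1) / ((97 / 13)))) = -9215 / 262236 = -0.04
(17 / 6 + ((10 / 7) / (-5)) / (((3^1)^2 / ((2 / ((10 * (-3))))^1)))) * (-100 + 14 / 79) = -21130537 / 74655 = -283.04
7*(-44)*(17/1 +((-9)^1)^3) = 219296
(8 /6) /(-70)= -2 /105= -0.02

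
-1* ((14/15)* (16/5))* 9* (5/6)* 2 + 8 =-36.80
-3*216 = -648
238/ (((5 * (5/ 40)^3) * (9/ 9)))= 121856/ 5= 24371.20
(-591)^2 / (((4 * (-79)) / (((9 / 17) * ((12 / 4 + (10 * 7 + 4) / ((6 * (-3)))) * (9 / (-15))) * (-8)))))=4191372 / 1343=3120.90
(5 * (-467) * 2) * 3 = -14010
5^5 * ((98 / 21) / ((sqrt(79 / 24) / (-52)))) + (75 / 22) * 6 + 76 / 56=3359 / 154 - 4550000 * sqrt(474) / 237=-417955.03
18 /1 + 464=482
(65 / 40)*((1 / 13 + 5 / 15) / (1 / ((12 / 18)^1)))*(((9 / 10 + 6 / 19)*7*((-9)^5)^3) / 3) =-24661182266447958 / 95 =-259591392278399.56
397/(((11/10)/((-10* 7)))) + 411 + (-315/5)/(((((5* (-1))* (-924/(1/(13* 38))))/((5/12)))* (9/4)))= -4861772137/195624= -24852.64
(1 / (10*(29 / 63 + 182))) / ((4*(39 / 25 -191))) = -63 / 87104512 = -0.00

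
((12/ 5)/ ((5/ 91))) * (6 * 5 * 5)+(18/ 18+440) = 6993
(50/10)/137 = 5/137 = 0.04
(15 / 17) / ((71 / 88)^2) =116160 / 85697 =1.36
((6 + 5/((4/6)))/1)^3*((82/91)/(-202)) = -807003/73528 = -10.98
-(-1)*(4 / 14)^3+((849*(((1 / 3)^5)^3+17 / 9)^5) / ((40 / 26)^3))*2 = 97473773973790941115502333312104602827741768 / 8693146174403403926168817061177892845875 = 11212.72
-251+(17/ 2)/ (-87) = -43691/ 174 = -251.10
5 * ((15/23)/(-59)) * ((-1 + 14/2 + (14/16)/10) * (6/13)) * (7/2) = -153405/282256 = -0.54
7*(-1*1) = -7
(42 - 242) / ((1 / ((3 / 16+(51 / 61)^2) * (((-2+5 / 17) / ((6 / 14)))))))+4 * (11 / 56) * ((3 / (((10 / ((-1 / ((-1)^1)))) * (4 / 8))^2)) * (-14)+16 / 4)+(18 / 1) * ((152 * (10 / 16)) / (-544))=124764374103 / 177119600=704.41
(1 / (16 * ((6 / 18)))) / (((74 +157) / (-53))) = -53 / 1232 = -0.04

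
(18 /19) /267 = 6 /1691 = 0.00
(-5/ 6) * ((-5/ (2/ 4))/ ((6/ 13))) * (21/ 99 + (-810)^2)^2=152353205812680925/ 19602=7772329650682.63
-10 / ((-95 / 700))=1400 / 19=73.68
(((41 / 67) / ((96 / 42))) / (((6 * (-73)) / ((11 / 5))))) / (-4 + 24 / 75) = 0.00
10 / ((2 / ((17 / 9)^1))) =85 / 9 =9.44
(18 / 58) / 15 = 3 / 145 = 0.02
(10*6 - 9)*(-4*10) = -2040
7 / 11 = 0.64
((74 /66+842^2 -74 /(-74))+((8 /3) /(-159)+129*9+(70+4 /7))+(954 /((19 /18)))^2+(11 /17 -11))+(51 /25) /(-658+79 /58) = 109240440762968977097 /71538188943375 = 1527022.73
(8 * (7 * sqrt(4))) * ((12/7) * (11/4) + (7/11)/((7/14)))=7376/11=670.55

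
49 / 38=1.29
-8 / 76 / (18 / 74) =-74 / 171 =-0.43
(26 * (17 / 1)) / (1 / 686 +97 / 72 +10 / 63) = 3638544 / 12409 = 293.22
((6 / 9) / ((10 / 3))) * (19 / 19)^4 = 1 / 5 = 0.20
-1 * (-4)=4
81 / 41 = 1.98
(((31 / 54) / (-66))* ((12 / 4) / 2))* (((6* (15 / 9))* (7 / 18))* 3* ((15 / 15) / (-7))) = 155 / 7128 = 0.02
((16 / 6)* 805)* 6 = 12880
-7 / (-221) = 7 / 221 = 0.03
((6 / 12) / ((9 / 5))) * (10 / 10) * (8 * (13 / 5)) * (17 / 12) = 221 / 27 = 8.19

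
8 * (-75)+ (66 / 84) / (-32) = -268811 / 448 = -600.02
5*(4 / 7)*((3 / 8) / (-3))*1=-5 / 14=-0.36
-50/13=-3.85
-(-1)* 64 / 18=32 / 9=3.56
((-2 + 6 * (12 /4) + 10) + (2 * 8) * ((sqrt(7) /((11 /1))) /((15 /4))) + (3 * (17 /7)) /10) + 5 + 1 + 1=64 * sqrt(7) /165 + 2361 /70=34.75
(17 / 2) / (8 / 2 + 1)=1.70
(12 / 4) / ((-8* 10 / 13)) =-39 / 80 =-0.49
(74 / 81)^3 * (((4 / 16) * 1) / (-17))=-101306 / 9034497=-0.01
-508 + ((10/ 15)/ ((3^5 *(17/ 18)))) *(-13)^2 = -698840/ 1377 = -507.51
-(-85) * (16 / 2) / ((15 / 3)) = 136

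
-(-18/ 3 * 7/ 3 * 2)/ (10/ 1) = 14/ 5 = 2.80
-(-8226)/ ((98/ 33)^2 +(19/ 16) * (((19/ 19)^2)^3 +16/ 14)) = 1003308768/ 1386013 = 723.88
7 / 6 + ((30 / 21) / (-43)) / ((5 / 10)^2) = 1867 / 1806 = 1.03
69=69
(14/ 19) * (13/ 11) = 182/ 209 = 0.87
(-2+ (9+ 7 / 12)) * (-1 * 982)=-44681 / 6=-7446.83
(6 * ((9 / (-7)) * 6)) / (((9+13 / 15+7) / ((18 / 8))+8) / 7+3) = -43740 / 4927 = -8.88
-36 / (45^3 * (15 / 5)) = -4 / 30375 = -0.00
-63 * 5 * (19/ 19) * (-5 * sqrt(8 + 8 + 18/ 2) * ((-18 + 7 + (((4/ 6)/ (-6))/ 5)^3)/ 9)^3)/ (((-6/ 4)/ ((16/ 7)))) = 32228638385325228032/ 1470987169171875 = 21909.53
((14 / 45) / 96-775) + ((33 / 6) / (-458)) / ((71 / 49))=-27217743247 / 35119440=-775.01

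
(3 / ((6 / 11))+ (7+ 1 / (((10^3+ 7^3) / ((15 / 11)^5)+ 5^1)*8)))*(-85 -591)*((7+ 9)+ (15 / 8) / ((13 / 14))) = -268098891007675 / 1760706944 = -152267.75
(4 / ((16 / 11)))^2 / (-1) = -121 / 16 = -7.56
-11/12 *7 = -77/12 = -6.42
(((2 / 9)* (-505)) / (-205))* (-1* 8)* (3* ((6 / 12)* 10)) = -8080 / 123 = -65.69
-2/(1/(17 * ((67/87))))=-2278/87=-26.18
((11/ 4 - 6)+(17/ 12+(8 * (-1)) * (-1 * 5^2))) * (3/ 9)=1189/ 18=66.06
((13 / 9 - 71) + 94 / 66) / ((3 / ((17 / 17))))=-6745 / 297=-22.71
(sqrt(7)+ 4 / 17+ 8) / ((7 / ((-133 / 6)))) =-1330 / 51 - 19 * sqrt(7) / 6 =-34.46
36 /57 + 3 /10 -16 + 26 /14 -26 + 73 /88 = -2246099 /58520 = -38.38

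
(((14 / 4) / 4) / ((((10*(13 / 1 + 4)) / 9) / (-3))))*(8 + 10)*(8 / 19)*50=-17010 / 323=-52.66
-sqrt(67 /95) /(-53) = sqrt(6365) /5035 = 0.02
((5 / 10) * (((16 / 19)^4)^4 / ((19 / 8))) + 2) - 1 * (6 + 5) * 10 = -591807993664463797874948 / 5480386857784802185939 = -107.99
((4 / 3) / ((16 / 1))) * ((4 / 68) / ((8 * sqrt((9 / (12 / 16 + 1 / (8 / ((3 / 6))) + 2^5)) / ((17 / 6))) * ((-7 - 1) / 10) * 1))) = -25 * sqrt(238) / 156672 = -0.00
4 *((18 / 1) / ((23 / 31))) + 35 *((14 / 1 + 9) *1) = 20747 / 23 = 902.04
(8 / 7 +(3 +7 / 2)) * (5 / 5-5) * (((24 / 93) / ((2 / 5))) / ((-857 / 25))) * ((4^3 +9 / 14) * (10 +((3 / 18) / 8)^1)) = 372.71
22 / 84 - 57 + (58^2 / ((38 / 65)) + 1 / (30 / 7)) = 5697.71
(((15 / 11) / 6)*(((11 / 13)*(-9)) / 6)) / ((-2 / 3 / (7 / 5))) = 63 / 104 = 0.61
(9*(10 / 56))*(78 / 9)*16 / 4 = 390 / 7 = 55.71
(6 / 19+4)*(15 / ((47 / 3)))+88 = 82274 / 893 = 92.13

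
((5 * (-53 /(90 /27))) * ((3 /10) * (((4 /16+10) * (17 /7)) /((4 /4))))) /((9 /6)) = -110823 /280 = -395.80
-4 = -4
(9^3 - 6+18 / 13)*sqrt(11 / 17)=9417*sqrt(187) / 221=582.69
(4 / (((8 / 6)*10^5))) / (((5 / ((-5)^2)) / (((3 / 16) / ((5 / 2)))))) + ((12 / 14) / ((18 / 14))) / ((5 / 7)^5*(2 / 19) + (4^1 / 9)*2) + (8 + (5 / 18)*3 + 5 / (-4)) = 26058550247339 / 3133096800000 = 8.32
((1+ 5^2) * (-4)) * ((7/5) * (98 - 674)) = 419328/5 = 83865.60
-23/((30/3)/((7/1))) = -161/10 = -16.10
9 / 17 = 0.53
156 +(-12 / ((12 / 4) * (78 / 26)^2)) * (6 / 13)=6076 / 39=155.79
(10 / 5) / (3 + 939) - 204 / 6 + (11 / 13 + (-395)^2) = 955138087 / 6123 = 155991.85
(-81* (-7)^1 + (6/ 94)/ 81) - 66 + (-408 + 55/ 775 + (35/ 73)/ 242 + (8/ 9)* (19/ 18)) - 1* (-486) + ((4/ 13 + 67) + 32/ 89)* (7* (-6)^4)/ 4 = 1858000995567927709/ 12061078942770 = 154049.32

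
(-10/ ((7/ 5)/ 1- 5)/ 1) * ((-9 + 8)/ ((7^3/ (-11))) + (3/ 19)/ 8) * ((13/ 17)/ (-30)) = -175565/ 47860848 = -0.00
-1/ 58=-0.02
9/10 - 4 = -31/10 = -3.10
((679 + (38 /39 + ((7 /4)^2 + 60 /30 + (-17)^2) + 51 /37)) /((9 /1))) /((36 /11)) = 247724257 /7480512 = 33.12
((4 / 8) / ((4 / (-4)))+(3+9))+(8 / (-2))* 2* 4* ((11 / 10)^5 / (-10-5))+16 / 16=1493977 / 93750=15.94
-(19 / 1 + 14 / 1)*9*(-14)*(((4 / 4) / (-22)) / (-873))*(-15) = -315 / 97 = -3.25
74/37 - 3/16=29/16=1.81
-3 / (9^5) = -1 / 19683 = -0.00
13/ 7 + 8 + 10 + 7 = 26.86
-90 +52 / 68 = -89.24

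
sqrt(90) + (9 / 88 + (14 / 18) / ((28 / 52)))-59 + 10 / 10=-44711 / 792 + 3 * sqrt(10)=-46.97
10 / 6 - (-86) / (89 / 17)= 4831 / 267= 18.09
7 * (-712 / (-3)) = 4984 / 3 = 1661.33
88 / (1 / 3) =264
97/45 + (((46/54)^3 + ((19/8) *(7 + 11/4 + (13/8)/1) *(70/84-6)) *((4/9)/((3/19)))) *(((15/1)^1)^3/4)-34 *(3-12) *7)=-153422897159/466560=-328838.51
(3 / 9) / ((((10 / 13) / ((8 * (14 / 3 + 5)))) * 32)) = 377 / 360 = 1.05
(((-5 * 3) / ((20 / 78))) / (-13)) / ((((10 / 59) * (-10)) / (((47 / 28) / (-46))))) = 24957 / 257600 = 0.10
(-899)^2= 808201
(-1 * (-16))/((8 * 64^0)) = 2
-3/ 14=-0.21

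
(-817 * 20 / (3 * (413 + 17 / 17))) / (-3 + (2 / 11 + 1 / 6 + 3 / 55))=898700 / 177399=5.07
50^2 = 2500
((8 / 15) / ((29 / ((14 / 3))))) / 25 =112 / 32625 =0.00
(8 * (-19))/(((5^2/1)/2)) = -304/25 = -12.16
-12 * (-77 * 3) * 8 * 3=66528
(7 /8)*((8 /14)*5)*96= 240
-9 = -9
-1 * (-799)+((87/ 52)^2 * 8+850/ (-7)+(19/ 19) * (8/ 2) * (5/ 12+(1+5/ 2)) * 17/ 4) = 10881919/ 14196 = 766.55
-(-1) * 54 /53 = 54 /53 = 1.02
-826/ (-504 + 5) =826/ 499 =1.66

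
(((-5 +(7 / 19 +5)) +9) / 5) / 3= 178 / 285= 0.62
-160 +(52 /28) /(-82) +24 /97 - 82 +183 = -3272487 /55678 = -58.78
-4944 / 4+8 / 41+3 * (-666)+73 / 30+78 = -3878647 / 1230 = -3153.37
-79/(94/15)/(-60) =0.21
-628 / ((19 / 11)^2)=-210.49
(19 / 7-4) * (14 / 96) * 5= -0.94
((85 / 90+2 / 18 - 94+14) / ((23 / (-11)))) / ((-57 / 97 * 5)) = -12.85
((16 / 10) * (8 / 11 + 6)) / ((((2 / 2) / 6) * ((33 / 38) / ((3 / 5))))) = 134976 / 3025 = 44.62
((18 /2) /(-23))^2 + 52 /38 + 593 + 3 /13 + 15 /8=623656913 /1045304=596.63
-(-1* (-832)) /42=-416 /21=-19.81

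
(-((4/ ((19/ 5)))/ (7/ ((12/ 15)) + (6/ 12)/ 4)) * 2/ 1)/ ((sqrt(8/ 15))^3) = -150 * sqrt(30)/ 1349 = -0.61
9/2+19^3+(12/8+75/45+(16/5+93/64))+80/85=112155299/16320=6872.26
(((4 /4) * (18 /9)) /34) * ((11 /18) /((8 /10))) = 55 /1224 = 0.04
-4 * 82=-328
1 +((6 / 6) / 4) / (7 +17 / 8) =75 / 73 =1.03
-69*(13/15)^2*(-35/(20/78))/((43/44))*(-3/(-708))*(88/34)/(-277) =-85599514/298668325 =-0.29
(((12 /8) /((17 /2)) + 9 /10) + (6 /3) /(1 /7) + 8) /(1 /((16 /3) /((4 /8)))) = 62768 /255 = 246.15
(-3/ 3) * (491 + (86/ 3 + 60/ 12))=-1574/ 3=-524.67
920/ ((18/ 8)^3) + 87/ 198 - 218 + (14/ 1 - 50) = -2771245/ 16038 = -172.79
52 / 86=26 / 43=0.60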